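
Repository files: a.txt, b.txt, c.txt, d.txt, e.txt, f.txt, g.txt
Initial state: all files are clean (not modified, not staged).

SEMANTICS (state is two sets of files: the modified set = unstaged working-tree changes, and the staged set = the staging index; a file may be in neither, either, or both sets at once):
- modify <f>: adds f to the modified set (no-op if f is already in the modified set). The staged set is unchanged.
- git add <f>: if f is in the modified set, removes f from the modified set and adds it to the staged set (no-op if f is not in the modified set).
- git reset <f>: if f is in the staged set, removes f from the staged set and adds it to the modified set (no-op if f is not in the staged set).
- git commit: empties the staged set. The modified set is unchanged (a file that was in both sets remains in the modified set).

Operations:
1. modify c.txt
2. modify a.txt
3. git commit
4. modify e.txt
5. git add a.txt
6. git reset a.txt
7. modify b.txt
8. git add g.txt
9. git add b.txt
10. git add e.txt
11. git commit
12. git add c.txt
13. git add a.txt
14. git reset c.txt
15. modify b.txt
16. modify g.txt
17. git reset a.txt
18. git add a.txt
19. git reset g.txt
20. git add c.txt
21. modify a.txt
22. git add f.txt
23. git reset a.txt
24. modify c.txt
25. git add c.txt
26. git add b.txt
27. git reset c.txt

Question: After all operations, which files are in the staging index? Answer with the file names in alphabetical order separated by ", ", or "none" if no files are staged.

Answer: b.txt

Derivation:
After op 1 (modify c.txt): modified={c.txt} staged={none}
After op 2 (modify a.txt): modified={a.txt, c.txt} staged={none}
After op 3 (git commit): modified={a.txt, c.txt} staged={none}
After op 4 (modify e.txt): modified={a.txt, c.txt, e.txt} staged={none}
After op 5 (git add a.txt): modified={c.txt, e.txt} staged={a.txt}
After op 6 (git reset a.txt): modified={a.txt, c.txt, e.txt} staged={none}
After op 7 (modify b.txt): modified={a.txt, b.txt, c.txt, e.txt} staged={none}
After op 8 (git add g.txt): modified={a.txt, b.txt, c.txt, e.txt} staged={none}
After op 9 (git add b.txt): modified={a.txt, c.txt, e.txt} staged={b.txt}
After op 10 (git add e.txt): modified={a.txt, c.txt} staged={b.txt, e.txt}
After op 11 (git commit): modified={a.txt, c.txt} staged={none}
After op 12 (git add c.txt): modified={a.txt} staged={c.txt}
After op 13 (git add a.txt): modified={none} staged={a.txt, c.txt}
After op 14 (git reset c.txt): modified={c.txt} staged={a.txt}
After op 15 (modify b.txt): modified={b.txt, c.txt} staged={a.txt}
After op 16 (modify g.txt): modified={b.txt, c.txt, g.txt} staged={a.txt}
After op 17 (git reset a.txt): modified={a.txt, b.txt, c.txt, g.txt} staged={none}
After op 18 (git add a.txt): modified={b.txt, c.txt, g.txt} staged={a.txt}
After op 19 (git reset g.txt): modified={b.txt, c.txt, g.txt} staged={a.txt}
After op 20 (git add c.txt): modified={b.txt, g.txt} staged={a.txt, c.txt}
After op 21 (modify a.txt): modified={a.txt, b.txt, g.txt} staged={a.txt, c.txt}
After op 22 (git add f.txt): modified={a.txt, b.txt, g.txt} staged={a.txt, c.txt}
After op 23 (git reset a.txt): modified={a.txt, b.txt, g.txt} staged={c.txt}
After op 24 (modify c.txt): modified={a.txt, b.txt, c.txt, g.txt} staged={c.txt}
After op 25 (git add c.txt): modified={a.txt, b.txt, g.txt} staged={c.txt}
After op 26 (git add b.txt): modified={a.txt, g.txt} staged={b.txt, c.txt}
After op 27 (git reset c.txt): modified={a.txt, c.txt, g.txt} staged={b.txt}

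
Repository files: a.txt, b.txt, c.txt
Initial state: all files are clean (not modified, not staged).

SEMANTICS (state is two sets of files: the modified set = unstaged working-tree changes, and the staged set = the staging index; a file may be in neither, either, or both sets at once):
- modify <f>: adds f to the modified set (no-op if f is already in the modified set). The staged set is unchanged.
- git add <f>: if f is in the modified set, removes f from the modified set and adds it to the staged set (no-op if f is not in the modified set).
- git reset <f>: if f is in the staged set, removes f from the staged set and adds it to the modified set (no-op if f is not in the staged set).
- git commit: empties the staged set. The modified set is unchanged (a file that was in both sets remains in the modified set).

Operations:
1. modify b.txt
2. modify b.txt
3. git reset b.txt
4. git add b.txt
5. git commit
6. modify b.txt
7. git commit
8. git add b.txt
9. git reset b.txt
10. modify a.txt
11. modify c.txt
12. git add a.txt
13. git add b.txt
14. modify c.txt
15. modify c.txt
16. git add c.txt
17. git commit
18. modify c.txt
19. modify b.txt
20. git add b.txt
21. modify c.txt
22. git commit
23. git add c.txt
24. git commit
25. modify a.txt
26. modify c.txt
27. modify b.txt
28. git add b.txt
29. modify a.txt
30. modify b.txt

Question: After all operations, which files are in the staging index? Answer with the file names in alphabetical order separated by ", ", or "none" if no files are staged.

After op 1 (modify b.txt): modified={b.txt} staged={none}
After op 2 (modify b.txt): modified={b.txt} staged={none}
After op 3 (git reset b.txt): modified={b.txt} staged={none}
After op 4 (git add b.txt): modified={none} staged={b.txt}
After op 5 (git commit): modified={none} staged={none}
After op 6 (modify b.txt): modified={b.txt} staged={none}
After op 7 (git commit): modified={b.txt} staged={none}
After op 8 (git add b.txt): modified={none} staged={b.txt}
After op 9 (git reset b.txt): modified={b.txt} staged={none}
After op 10 (modify a.txt): modified={a.txt, b.txt} staged={none}
After op 11 (modify c.txt): modified={a.txt, b.txt, c.txt} staged={none}
After op 12 (git add a.txt): modified={b.txt, c.txt} staged={a.txt}
After op 13 (git add b.txt): modified={c.txt} staged={a.txt, b.txt}
After op 14 (modify c.txt): modified={c.txt} staged={a.txt, b.txt}
After op 15 (modify c.txt): modified={c.txt} staged={a.txt, b.txt}
After op 16 (git add c.txt): modified={none} staged={a.txt, b.txt, c.txt}
After op 17 (git commit): modified={none} staged={none}
After op 18 (modify c.txt): modified={c.txt} staged={none}
After op 19 (modify b.txt): modified={b.txt, c.txt} staged={none}
After op 20 (git add b.txt): modified={c.txt} staged={b.txt}
After op 21 (modify c.txt): modified={c.txt} staged={b.txt}
After op 22 (git commit): modified={c.txt} staged={none}
After op 23 (git add c.txt): modified={none} staged={c.txt}
After op 24 (git commit): modified={none} staged={none}
After op 25 (modify a.txt): modified={a.txt} staged={none}
After op 26 (modify c.txt): modified={a.txt, c.txt} staged={none}
After op 27 (modify b.txt): modified={a.txt, b.txt, c.txt} staged={none}
After op 28 (git add b.txt): modified={a.txt, c.txt} staged={b.txt}
After op 29 (modify a.txt): modified={a.txt, c.txt} staged={b.txt}
After op 30 (modify b.txt): modified={a.txt, b.txt, c.txt} staged={b.txt}

Answer: b.txt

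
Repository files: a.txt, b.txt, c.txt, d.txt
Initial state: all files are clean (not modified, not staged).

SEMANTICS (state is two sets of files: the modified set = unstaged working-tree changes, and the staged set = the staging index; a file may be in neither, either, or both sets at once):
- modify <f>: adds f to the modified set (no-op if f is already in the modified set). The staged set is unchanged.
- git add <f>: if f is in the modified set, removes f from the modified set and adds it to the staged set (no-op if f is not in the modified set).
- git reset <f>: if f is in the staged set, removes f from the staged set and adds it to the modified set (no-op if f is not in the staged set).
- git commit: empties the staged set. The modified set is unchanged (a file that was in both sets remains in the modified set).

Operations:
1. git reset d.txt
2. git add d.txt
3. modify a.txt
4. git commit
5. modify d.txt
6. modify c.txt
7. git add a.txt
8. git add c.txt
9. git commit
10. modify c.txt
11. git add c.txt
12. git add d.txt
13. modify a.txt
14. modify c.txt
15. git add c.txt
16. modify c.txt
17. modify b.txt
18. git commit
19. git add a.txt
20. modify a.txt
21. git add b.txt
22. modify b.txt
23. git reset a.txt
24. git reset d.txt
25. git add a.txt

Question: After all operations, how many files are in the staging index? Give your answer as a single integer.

Answer: 2

Derivation:
After op 1 (git reset d.txt): modified={none} staged={none}
After op 2 (git add d.txt): modified={none} staged={none}
After op 3 (modify a.txt): modified={a.txt} staged={none}
After op 4 (git commit): modified={a.txt} staged={none}
After op 5 (modify d.txt): modified={a.txt, d.txt} staged={none}
After op 6 (modify c.txt): modified={a.txt, c.txt, d.txt} staged={none}
After op 7 (git add a.txt): modified={c.txt, d.txt} staged={a.txt}
After op 8 (git add c.txt): modified={d.txt} staged={a.txt, c.txt}
After op 9 (git commit): modified={d.txt} staged={none}
After op 10 (modify c.txt): modified={c.txt, d.txt} staged={none}
After op 11 (git add c.txt): modified={d.txt} staged={c.txt}
After op 12 (git add d.txt): modified={none} staged={c.txt, d.txt}
After op 13 (modify a.txt): modified={a.txt} staged={c.txt, d.txt}
After op 14 (modify c.txt): modified={a.txt, c.txt} staged={c.txt, d.txt}
After op 15 (git add c.txt): modified={a.txt} staged={c.txt, d.txt}
After op 16 (modify c.txt): modified={a.txt, c.txt} staged={c.txt, d.txt}
After op 17 (modify b.txt): modified={a.txt, b.txt, c.txt} staged={c.txt, d.txt}
After op 18 (git commit): modified={a.txt, b.txt, c.txt} staged={none}
After op 19 (git add a.txt): modified={b.txt, c.txt} staged={a.txt}
After op 20 (modify a.txt): modified={a.txt, b.txt, c.txt} staged={a.txt}
After op 21 (git add b.txt): modified={a.txt, c.txt} staged={a.txt, b.txt}
After op 22 (modify b.txt): modified={a.txt, b.txt, c.txt} staged={a.txt, b.txt}
After op 23 (git reset a.txt): modified={a.txt, b.txt, c.txt} staged={b.txt}
After op 24 (git reset d.txt): modified={a.txt, b.txt, c.txt} staged={b.txt}
After op 25 (git add a.txt): modified={b.txt, c.txt} staged={a.txt, b.txt}
Final staged set: {a.txt, b.txt} -> count=2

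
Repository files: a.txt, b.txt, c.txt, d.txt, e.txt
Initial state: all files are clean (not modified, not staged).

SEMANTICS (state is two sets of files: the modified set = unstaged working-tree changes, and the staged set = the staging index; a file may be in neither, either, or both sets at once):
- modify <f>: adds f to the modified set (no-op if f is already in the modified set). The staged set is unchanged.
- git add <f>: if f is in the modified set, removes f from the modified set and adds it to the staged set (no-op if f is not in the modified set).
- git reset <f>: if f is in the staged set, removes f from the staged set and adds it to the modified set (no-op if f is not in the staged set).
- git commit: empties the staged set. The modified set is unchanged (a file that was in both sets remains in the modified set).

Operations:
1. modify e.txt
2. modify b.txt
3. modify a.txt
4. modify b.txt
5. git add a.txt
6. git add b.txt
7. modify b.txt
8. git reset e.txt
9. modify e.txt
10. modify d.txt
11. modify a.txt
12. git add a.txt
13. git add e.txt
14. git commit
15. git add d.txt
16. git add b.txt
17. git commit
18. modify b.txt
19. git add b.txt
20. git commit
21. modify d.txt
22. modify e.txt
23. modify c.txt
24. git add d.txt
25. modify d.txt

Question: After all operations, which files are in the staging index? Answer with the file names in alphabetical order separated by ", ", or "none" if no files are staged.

After op 1 (modify e.txt): modified={e.txt} staged={none}
After op 2 (modify b.txt): modified={b.txt, e.txt} staged={none}
After op 3 (modify a.txt): modified={a.txt, b.txt, e.txt} staged={none}
After op 4 (modify b.txt): modified={a.txt, b.txt, e.txt} staged={none}
After op 5 (git add a.txt): modified={b.txt, e.txt} staged={a.txt}
After op 6 (git add b.txt): modified={e.txt} staged={a.txt, b.txt}
After op 7 (modify b.txt): modified={b.txt, e.txt} staged={a.txt, b.txt}
After op 8 (git reset e.txt): modified={b.txt, e.txt} staged={a.txt, b.txt}
After op 9 (modify e.txt): modified={b.txt, e.txt} staged={a.txt, b.txt}
After op 10 (modify d.txt): modified={b.txt, d.txt, e.txt} staged={a.txt, b.txt}
After op 11 (modify a.txt): modified={a.txt, b.txt, d.txt, e.txt} staged={a.txt, b.txt}
After op 12 (git add a.txt): modified={b.txt, d.txt, e.txt} staged={a.txt, b.txt}
After op 13 (git add e.txt): modified={b.txt, d.txt} staged={a.txt, b.txt, e.txt}
After op 14 (git commit): modified={b.txt, d.txt} staged={none}
After op 15 (git add d.txt): modified={b.txt} staged={d.txt}
After op 16 (git add b.txt): modified={none} staged={b.txt, d.txt}
After op 17 (git commit): modified={none} staged={none}
After op 18 (modify b.txt): modified={b.txt} staged={none}
After op 19 (git add b.txt): modified={none} staged={b.txt}
After op 20 (git commit): modified={none} staged={none}
After op 21 (modify d.txt): modified={d.txt} staged={none}
After op 22 (modify e.txt): modified={d.txt, e.txt} staged={none}
After op 23 (modify c.txt): modified={c.txt, d.txt, e.txt} staged={none}
After op 24 (git add d.txt): modified={c.txt, e.txt} staged={d.txt}
After op 25 (modify d.txt): modified={c.txt, d.txt, e.txt} staged={d.txt}

Answer: d.txt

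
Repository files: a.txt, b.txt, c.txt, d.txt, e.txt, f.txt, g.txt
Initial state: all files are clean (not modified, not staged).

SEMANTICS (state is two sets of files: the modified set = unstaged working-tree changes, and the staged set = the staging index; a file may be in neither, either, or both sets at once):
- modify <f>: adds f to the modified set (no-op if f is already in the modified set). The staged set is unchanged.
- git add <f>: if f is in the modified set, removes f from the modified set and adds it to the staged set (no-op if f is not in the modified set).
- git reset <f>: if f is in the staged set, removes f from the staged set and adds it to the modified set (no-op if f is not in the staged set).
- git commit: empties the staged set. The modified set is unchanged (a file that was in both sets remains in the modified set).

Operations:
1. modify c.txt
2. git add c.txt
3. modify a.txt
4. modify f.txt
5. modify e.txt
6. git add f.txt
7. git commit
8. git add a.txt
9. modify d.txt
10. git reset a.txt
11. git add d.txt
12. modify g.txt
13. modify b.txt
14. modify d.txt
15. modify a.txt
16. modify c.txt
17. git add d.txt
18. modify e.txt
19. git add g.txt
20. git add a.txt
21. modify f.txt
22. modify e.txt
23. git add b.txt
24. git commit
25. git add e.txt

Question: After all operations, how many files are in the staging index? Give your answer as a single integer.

After op 1 (modify c.txt): modified={c.txt} staged={none}
After op 2 (git add c.txt): modified={none} staged={c.txt}
After op 3 (modify a.txt): modified={a.txt} staged={c.txt}
After op 4 (modify f.txt): modified={a.txt, f.txt} staged={c.txt}
After op 5 (modify e.txt): modified={a.txt, e.txt, f.txt} staged={c.txt}
After op 6 (git add f.txt): modified={a.txt, e.txt} staged={c.txt, f.txt}
After op 7 (git commit): modified={a.txt, e.txt} staged={none}
After op 8 (git add a.txt): modified={e.txt} staged={a.txt}
After op 9 (modify d.txt): modified={d.txt, e.txt} staged={a.txt}
After op 10 (git reset a.txt): modified={a.txt, d.txt, e.txt} staged={none}
After op 11 (git add d.txt): modified={a.txt, e.txt} staged={d.txt}
After op 12 (modify g.txt): modified={a.txt, e.txt, g.txt} staged={d.txt}
After op 13 (modify b.txt): modified={a.txt, b.txt, e.txt, g.txt} staged={d.txt}
After op 14 (modify d.txt): modified={a.txt, b.txt, d.txt, e.txt, g.txt} staged={d.txt}
After op 15 (modify a.txt): modified={a.txt, b.txt, d.txt, e.txt, g.txt} staged={d.txt}
After op 16 (modify c.txt): modified={a.txt, b.txt, c.txt, d.txt, e.txt, g.txt} staged={d.txt}
After op 17 (git add d.txt): modified={a.txt, b.txt, c.txt, e.txt, g.txt} staged={d.txt}
After op 18 (modify e.txt): modified={a.txt, b.txt, c.txt, e.txt, g.txt} staged={d.txt}
After op 19 (git add g.txt): modified={a.txt, b.txt, c.txt, e.txt} staged={d.txt, g.txt}
After op 20 (git add a.txt): modified={b.txt, c.txt, e.txt} staged={a.txt, d.txt, g.txt}
After op 21 (modify f.txt): modified={b.txt, c.txt, e.txt, f.txt} staged={a.txt, d.txt, g.txt}
After op 22 (modify e.txt): modified={b.txt, c.txt, e.txt, f.txt} staged={a.txt, d.txt, g.txt}
After op 23 (git add b.txt): modified={c.txt, e.txt, f.txt} staged={a.txt, b.txt, d.txt, g.txt}
After op 24 (git commit): modified={c.txt, e.txt, f.txt} staged={none}
After op 25 (git add e.txt): modified={c.txt, f.txt} staged={e.txt}
Final staged set: {e.txt} -> count=1

Answer: 1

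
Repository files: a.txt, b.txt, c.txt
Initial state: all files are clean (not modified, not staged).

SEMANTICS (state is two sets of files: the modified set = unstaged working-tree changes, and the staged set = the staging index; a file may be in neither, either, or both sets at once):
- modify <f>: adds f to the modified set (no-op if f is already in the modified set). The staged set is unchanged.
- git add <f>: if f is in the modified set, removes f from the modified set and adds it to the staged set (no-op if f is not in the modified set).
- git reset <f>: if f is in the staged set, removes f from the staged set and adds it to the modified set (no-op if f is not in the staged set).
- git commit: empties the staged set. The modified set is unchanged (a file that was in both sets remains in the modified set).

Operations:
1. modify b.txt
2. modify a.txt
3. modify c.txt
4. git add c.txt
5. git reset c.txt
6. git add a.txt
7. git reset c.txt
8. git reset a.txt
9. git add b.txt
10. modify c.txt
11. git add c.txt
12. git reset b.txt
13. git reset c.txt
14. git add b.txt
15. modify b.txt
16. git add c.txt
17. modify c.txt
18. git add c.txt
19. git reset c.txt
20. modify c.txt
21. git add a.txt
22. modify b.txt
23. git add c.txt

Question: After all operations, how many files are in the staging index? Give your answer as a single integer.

After op 1 (modify b.txt): modified={b.txt} staged={none}
After op 2 (modify a.txt): modified={a.txt, b.txt} staged={none}
After op 3 (modify c.txt): modified={a.txt, b.txt, c.txt} staged={none}
After op 4 (git add c.txt): modified={a.txt, b.txt} staged={c.txt}
After op 5 (git reset c.txt): modified={a.txt, b.txt, c.txt} staged={none}
After op 6 (git add a.txt): modified={b.txt, c.txt} staged={a.txt}
After op 7 (git reset c.txt): modified={b.txt, c.txt} staged={a.txt}
After op 8 (git reset a.txt): modified={a.txt, b.txt, c.txt} staged={none}
After op 9 (git add b.txt): modified={a.txt, c.txt} staged={b.txt}
After op 10 (modify c.txt): modified={a.txt, c.txt} staged={b.txt}
After op 11 (git add c.txt): modified={a.txt} staged={b.txt, c.txt}
After op 12 (git reset b.txt): modified={a.txt, b.txt} staged={c.txt}
After op 13 (git reset c.txt): modified={a.txt, b.txt, c.txt} staged={none}
After op 14 (git add b.txt): modified={a.txt, c.txt} staged={b.txt}
After op 15 (modify b.txt): modified={a.txt, b.txt, c.txt} staged={b.txt}
After op 16 (git add c.txt): modified={a.txt, b.txt} staged={b.txt, c.txt}
After op 17 (modify c.txt): modified={a.txt, b.txt, c.txt} staged={b.txt, c.txt}
After op 18 (git add c.txt): modified={a.txt, b.txt} staged={b.txt, c.txt}
After op 19 (git reset c.txt): modified={a.txt, b.txt, c.txt} staged={b.txt}
After op 20 (modify c.txt): modified={a.txt, b.txt, c.txt} staged={b.txt}
After op 21 (git add a.txt): modified={b.txt, c.txt} staged={a.txt, b.txt}
After op 22 (modify b.txt): modified={b.txt, c.txt} staged={a.txt, b.txt}
After op 23 (git add c.txt): modified={b.txt} staged={a.txt, b.txt, c.txt}
Final staged set: {a.txt, b.txt, c.txt} -> count=3

Answer: 3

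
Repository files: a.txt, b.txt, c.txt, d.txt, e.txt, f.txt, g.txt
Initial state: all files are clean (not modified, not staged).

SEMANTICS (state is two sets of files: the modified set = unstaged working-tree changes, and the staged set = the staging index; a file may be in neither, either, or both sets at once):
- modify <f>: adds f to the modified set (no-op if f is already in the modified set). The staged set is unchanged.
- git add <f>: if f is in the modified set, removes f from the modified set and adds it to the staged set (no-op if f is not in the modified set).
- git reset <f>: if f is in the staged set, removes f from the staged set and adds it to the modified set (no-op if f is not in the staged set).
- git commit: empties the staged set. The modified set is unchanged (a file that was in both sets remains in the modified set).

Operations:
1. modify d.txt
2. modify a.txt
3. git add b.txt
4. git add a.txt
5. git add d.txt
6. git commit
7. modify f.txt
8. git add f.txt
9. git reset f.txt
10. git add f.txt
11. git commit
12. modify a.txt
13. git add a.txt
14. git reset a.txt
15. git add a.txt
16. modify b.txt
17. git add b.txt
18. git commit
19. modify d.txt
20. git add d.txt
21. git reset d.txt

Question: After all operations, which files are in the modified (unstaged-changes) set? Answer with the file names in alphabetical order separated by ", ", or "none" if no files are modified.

After op 1 (modify d.txt): modified={d.txt} staged={none}
After op 2 (modify a.txt): modified={a.txt, d.txt} staged={none}
After op 3 (git add b.txt): modified={a.txt, d.txt} staged={none}
After op 4 (git add a.txt): modified={d.txt} staged={a.txt}
After op 5 (git add d.txt): modified={none} staged={a.txt, d.txt}
After op 6 (git commit): modified={none} staged={none}
After op 7 (modify f.txt): modified={f.txt} staged={none}
After op 8 (git add f.txt): modified={none} staged={f.txt}
After op 9 (git reset f.txt): modified={f.txt} staged={none}
After op 10 (git add f.txt): modified={none} staged={f.txt}
After op 11 (git commit): modified={none} staged={none}
After op 12 (modify a.txt): modified={a.txt} staged={none}
After op 13 (git add a.txt): modified={none} staged={a.txt}
After op 14 (git reset a.txt): modified={a.txt} staged={none}
After op 15 (git add a.txt): modified={none} staged={a.txt}
After op 16 (modify b.txt): modified={b.txt} staged={a.txt}
After op 17 (git add b.txt): modified={none} staged={a.txt, b.txt}
After op 18 (git commit): modified={none} staged={none}
After op 19 (modify d.txt): modified={d.txt} staged={none}
After op 20 (git add d.txt): modified={none} staged={d.txt}
After op 21 (git reset d.txt): modified={d.txt} staged={none}

Answer: d.txt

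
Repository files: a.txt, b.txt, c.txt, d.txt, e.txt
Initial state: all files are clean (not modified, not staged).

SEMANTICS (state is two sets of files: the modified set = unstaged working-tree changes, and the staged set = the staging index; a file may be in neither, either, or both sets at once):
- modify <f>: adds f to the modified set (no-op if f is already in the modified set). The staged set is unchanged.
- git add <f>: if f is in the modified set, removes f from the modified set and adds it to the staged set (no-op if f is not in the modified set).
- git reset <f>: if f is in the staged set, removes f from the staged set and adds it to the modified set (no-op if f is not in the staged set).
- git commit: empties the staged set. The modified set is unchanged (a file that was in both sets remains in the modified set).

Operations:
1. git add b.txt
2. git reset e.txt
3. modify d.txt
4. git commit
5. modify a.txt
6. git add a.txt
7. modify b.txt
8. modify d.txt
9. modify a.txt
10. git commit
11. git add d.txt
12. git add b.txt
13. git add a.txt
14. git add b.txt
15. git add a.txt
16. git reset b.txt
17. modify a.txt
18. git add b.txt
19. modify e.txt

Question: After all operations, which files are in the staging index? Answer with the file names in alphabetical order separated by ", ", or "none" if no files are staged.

Answer: a.txt, b.txt, d.txt

Derivation:
After op 1 (git add b.txt): modified={none} staged={none}
After op 2 (git reset e.txt): modified={none} staged={none}
After op 3 (modify d.txt): modified={d.txt} staged={none}
After op 4 (git commit): modified={d.txt} staged={none}
After op 5 (modify a.txt): modified={a.txt, d.txt} staged={none}
After op 6 (git add a.txt): modified={d.txt} staged={a.txt}
After op 7 (modify b.txt): modified={b.txt, d.txt} staged={a.txt}
After op 8 (modify d.txt): modified={b.txt, d.txt} staged={a.txt}
After op 9 (modify a.txt): modified={a.txt, b.txt, d.txt} staged={a.txt}
After op 10 (git commit): modified={a.txt, b.txt, d.txt} staged={none}
After op 11 (git add d.txt): modified={a.txt, b.txt} staged={d.txt}
After op 12 (git add b.txt): modified={a.txt} staged={b.txt, d.txt}
After op 13 (git add a.txt): modified={none} staged={a.txt, b.txt, d.txt}
After op 14 (git add b.txt): modified={none} staged={a.txt, b.txt, d.txt}
After op 15 (git add a.txt): modified={none} staged={a.txt, b.txt, d.txt}
After op 16 (git reset b.txt): modified={b.txt} staged={a.txt, d.txt}
After op 17 (modify a.txt): modified={a.txt, b.txt} staged={a.txt, d.txt}
After op 18 (git add b.txt): modified={a.txt} staged={a.txt, b.txt, d.txt}
After op 19 (modify e.txt): modified={a.txt, e.txt} staged={a.txt, b.txt, d.txt}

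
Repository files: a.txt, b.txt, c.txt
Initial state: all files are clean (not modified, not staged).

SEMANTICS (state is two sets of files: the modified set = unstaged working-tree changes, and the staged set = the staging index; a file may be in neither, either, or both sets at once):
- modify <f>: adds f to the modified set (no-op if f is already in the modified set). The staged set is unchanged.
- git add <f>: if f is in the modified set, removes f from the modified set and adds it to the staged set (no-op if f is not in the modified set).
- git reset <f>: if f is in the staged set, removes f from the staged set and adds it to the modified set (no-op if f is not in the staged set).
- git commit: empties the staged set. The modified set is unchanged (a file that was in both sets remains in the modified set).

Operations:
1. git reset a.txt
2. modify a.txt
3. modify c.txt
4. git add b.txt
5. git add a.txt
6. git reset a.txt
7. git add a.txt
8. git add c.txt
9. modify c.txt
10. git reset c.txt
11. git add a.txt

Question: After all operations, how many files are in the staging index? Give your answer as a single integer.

Answer: 1

Derivation:
After op 1 (git reset a.txt): modified={none} staged={none}
After op 2 (modify a.txt): modified={a.txt} staged={none}
After op 3 (modify c.txt): modified={a.txt, c.txt} staged={none}
After op 4 (git add b.txt): modified={a.txt, c.txt} staged={none}
After op 5 (git add a.txt): modified={c.txt} staged={a.txt}
After op 6 (git reset a.txt): modified={a.txt, c.txt} staged={none}
After op 7 (git add a.txt): modified={c.txt} staged={a.txt}
After op 8 (git add c.txt): modified={none} staged={a.txt, c.txt}
After op 9 (modify c.txt): modified={c.txt} staged={a.txt, c.txt}
After op 10 (git reset c.txt): modified={c.txt} staged={a.txt}
After op 11 (git add a.txt): modified={c.txt} staged={a.txt}
Final staged set: {a.txt} -> count=1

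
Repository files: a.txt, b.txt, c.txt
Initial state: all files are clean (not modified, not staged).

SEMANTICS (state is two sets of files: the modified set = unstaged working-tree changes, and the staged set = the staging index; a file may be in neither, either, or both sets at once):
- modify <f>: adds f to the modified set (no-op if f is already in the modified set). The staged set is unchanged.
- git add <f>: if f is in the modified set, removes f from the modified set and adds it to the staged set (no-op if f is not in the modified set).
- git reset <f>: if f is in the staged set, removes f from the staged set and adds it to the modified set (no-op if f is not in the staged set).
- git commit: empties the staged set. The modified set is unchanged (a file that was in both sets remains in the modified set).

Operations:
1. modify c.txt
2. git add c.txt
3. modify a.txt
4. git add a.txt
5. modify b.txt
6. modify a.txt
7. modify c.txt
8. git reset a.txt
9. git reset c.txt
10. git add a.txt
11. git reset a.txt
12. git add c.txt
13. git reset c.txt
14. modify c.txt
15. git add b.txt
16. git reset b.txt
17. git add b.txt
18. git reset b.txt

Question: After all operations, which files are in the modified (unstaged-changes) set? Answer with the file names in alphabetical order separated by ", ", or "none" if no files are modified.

After op 1 (modify c.txt): modified={c.txt} staged={none}
After op 2 (git add c.txt): modified={none} staged={c.txt}
After op 3 (modify a.txt): modified={a.txt} staged={c.txt}
After op 4 (git add a.txt): modified={none} staged={a.txt, c.txt}
After op 5 (modify b.txt): modified={b.txt} staged={a.txt, c.txt}
After op 6 (modify a.txt): modified={a.txt, b.txt} staged={a.txt, c.txt}
After op 7 (modify c.txt): modified={a.txt, b.txt, c.txt} staged={a.txt, c.txt}
After op 8 (git reset a.txt): modified={a.txt, b.txt, c.txt} staged={c.txt}
After op 9 (git reset c.txt): modified={a.txt, b.txt, c.txt} staged={none}
After op 10 (git add a.txt): modified={b.txt, c.txt} staged={a.txt}
After op 11 (git reset a.txt): modified={a.txt, b.txt, c.txt} staged={none}
After op 12 (git add c.txt): modified={a.txt, b.txt} staged={c.txt}
After op 13 (git reset c.txt): modified={a.txt, b.txt, c.txt} staged={none}
After op 14 (modify c.txt): modified={a.txt, b.txt, c.txt} staged={none}
After op 15 (git add b.txt): modified={a.txt, c.txt} staged={b.txt}
After op 16 (git reset b.txt): modified={a.txt, b.txt, c.txt} staged={none}
After op 17 (git add b.txt): modified={a.txt, c.txt} staged={b.txt}
After op 18 (git reset b.txt): modified={a.txt, b.txt, c.txt} staged={none}

Answer: a.txt, b.txt, c.txt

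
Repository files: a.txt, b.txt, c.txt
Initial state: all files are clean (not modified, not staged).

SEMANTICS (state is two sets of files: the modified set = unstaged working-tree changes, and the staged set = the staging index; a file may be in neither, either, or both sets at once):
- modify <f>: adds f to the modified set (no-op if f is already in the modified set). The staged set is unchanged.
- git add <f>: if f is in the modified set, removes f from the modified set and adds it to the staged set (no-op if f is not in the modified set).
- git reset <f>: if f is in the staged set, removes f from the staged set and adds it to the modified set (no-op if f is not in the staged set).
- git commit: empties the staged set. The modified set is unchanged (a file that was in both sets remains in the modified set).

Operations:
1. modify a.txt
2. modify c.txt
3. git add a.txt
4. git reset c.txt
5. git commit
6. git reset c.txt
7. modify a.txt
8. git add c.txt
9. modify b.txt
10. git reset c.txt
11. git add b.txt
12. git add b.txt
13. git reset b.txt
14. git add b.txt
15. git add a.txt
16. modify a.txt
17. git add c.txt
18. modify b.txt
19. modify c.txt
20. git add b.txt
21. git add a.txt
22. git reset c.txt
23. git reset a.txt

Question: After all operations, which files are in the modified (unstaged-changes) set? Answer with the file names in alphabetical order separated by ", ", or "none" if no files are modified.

After op 1 (modify a.txt): modified={a.txt} staged={none}
After op 2 (modify c.txt): modified={a.txt, c.txt} staged={none}
After op 3 (git add a.txt): modified={c.txt} staged={a.txt}
After op 4 (git reset c.txt): modified={c.txt} staged={a.txt}
After op 5 (git commit): modified={c.txt} staged={none}
After op 6 (git reset c.txt): modified={c.txt} staged={none}
After op 7 (modify a.txt): modified={a.txt, c.txt} staged={none}
After op 8 (git add c.txt): modified={a.txt} staged={c.txt}
After op 9 (modify b.txt): modified={a.txt, b.txt} staged={c.txt}
After op 10 (git reset c.txt): modified={a.txt, b.txt, c.txt} staged={none}
After op 11 (git add b.txt): modified={a.txt, c.txt} staged={b.txt}
After op 12 (git add b.txt): modified={a.txt, c.txt} staged={b.txt}
After op 13 (git reset b.txt): modified={a.txt, b.txt, c.txt} staged={none}
After op 14 (git add b.txt): modified={a.txt, c.txt} staged={b.txt}
After op 15 (git add a.txt): modified={c.txt} staged={a.txt, b.txt}
After op 16 (modify a.txt): modified={a.txt, c.txt} staged={a.txt, b.txt}
After op 17 (git add c.txt): modified={a.txt} staged={a.txt, b.txt, c.txt}
After op 18 (modify b.txt): modified={a.txt, b.txt} staged={a.txt, b.txt, c.txt}
After op 19 (modify c.txt): modified={a.txt, b.txt, c.txt} staged={a.txt, b.txt, c.txt}
After op 20 (git add b.txt): modified={a.txt, c.txt} staged={a.txt, b.txt, c.txt}
After op 21 (git add a.txt): modified={c.txt} staged={a.txt, b.txt, c.txt}
After op 22 (git reset c.txt): modified={c.txt} staged={a.txt, b.txt}
After op 23 (git reset a.txt): modified={a.txt, c.txt} staged={b.txt}

Answer: a.txt, c.txt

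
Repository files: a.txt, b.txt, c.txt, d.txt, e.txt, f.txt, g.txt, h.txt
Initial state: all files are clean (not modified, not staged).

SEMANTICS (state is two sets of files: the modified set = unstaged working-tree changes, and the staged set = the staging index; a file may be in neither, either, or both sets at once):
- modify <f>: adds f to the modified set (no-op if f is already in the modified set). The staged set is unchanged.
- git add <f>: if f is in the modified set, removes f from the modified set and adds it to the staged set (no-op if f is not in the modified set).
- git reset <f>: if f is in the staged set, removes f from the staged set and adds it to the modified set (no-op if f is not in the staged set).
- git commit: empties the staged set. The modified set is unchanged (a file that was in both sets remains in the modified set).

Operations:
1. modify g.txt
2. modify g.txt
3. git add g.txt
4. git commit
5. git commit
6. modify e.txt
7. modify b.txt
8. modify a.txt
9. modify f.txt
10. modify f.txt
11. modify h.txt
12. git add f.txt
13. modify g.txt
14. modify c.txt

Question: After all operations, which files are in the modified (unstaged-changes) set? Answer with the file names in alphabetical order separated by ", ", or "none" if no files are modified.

Answer: a.txt, b.txt, c.txt, e.txt, g.txt, h.txt

Derivation:
After op 1 (modify g.txt): modified={g.txt} staged={none}
After op 2 (modify g.txt): modified={g.txt} staged={none}
After op 3 (git add g.txt): modified={none} staged={g.txt}
After op 4 (git commit): modified={none} staged={none}
After op 5 (git commit): modified={none} staged={none}
After op 6 (modify e.txt): modified={e.txt} staged={none}
After op 7 (modify b.txt): modified={b.txt, e.txt} staged={none}
After op 8 (modify a.txt): modified={a.txt, b.txt, e.txt} staged={none}
After op 9 (modify f.txt): modified={a.txt, b.txt, e.txt, f.txt} staged={none}
After op 10 (modify f.txt): modified={a.txt, b.txt, e.txt, f.txt} staged={none}
After op 11 (modify h.txt): modified={a.txt, b.txt, e.txt, f.txt, h.txt} staged={none}
After op 12 (git add f.txt): modified={a.txt, b.txt, e.txt, h.txt} staged={f.txt}
After op 13 (modify g.txt): modified={a.txt, b.txt, e.txt, g.txt, h.txt} staged={f.txt}
After op 14 (modify c.txt): modified={a.txt, b.txt, c.txt, e.txt, g.txt, h.txt} staged={f.txt}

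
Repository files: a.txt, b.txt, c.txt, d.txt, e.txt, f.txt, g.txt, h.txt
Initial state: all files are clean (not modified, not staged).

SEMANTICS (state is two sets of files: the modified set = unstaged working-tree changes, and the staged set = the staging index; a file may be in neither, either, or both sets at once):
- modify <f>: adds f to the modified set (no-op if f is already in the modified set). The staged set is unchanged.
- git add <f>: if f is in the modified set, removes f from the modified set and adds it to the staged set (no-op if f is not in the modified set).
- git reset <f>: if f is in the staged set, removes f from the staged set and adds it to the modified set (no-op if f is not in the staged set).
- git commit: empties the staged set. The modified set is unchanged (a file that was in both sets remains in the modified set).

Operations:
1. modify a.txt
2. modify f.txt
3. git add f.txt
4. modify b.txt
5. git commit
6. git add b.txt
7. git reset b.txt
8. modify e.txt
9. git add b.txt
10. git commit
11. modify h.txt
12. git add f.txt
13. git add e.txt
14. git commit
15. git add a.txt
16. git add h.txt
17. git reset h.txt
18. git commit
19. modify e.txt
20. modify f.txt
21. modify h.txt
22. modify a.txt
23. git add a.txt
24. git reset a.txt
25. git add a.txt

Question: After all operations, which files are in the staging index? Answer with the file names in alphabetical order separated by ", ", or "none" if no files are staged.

Answer: a.txt

Derivation:
After op 1 (modify a.txt): modified={a.txt} staged={none}
After op 2 (modify f.txt): modified={a.txt, f.txt} staged={none}
After op 3 (git add f.txt): modified={a.txt} staged={f.txt}
After op 4 (modify b.txt): modified={a.txt, b.txt} staged={f.txt}
After op 5 (git commit): modified={a.txt, b.txt} staged={none}
After op 6 (git add b.txt): modified={a.txt} staged={b.txt}
After op 7 (git reset b.txt): modified={a.txt, b.txt} staged={none}
After op 8 (modify e.txt): modified={a.txt, b.txt, e.txt} staged={none}
After op 9 (git add b.txt): modified={a.txt, e.txt} staged={b.txt}
After op 10 (git commit): modified={a.txt, e.txt} staged={none}
After op 11 (modify h.txt): modified={a.txt, e.txt, h.txt} staged={none}
After op 12 (git add f.txt): modified={a.txt, e.txt, h.txt} staged={none}
After op 13 (git add e.txt): modified={a.txt, h.txt} staged={e.txt}
After op 14 (git commit): modified={a.txt, h.txt} staged={none}
After op 15 (git add a.txt): modified={h.txt} staged={a.txt}
After op 16 (git add h.txt): modified={none} staged={a.txt, h.txt}
After op 17 (git reset h.txt): modified={h.txt} staged={a.txt}
After op 18 (git commit): modified={h.txt} staged={none}
After op 19 (modify e.txt): modified={e.txt, h.txt} staged={none}
After op 20 (modify f.txt): modified={e.txt, f.txt, h.txt} staged={none}
After op 21 (modify h.txt): modified={e.txt, f.txt, h.txt} staged={none}
After op 22 (modify a.txt): modified={a.txt, e.txt, f.txt, h.txt} staged={none}
After op 23 (git add a.txt): modified={e.txt, f.txt, h.txt} staged={a.txt}
After op 24 (git reset a.txt): modified={a.txt, e.txt, f.txt, h.txt} staged={none}
After op 25 (git add a.txt): modified={e.txt, f.txt, h.txt} staged={a.txt}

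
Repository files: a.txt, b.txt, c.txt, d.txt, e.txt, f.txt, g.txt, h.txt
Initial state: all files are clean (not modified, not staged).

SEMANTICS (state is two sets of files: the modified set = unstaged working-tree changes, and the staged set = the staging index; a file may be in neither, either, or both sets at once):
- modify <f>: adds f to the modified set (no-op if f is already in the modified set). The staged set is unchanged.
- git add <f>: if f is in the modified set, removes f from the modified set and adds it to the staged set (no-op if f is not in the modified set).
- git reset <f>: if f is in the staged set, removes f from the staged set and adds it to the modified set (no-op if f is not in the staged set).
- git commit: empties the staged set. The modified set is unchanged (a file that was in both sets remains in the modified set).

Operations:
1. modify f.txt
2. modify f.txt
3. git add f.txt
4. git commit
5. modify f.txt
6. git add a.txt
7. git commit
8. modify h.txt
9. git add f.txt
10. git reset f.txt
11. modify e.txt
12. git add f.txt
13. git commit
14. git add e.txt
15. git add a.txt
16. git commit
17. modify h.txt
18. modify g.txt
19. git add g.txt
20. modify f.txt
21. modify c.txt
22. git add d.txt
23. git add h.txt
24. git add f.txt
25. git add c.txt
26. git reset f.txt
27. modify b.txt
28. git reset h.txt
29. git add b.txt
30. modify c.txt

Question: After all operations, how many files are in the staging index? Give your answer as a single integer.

Answer: 3

Derivation:
After op 1 (modify f.txt): modified={f.txt} staged={none}
After op 2 (modify f.txt): modified={f.txt} staged={none}
After op 3 (git add f.txt): modified={none} staged={f.txt}
After op 4 (git commit): modified={none} staged={none}
After op 5 (modify f.txt): modified={f.txt} staged={none}
After op 6 (git add a.txt): modified={f.txt} staged={none}
After op 7 (git commit): modified={f.txt} staged={none}
After op 8 (modify h.txt): modified={f.txt, h.txt} staged={none}
After op 9 (git add f.txt): modified={h.txt} staged={f.txt}
After op 10 (git reset f.txt): modified={f.txt, h.txt} staged={none}
After op 11 (modify e.txt): modified={e.txt, f.txt, h.txt} staged={none}
After op 12 (git add f.txt): modified={e.txt, h.txt} staged={f.txt}
After op 13 (git commit): modified={e.txt, h.txt} staged={none}
After op 14 (git add e.txt): modified={h.txt} staged={e.txt}
After op 15 (git add a.txt): modified={h.txt} staged={e.txt}
After op 16 (git commit): modified={h.txt} staged={none}
After op 17 (modify h.txt): modified={h.txt} staged={none}
After op 18 (modify g.txt): modified={g.txt, h.txt} staged={none}
After op 19 (git add g.txt): modified={h.txt} staged={g.txt}
After op 20 (modify f.txt): modified={f.txt, h.txt} staged={g.txt}
After op 21 (modify c.txt): modified={c.txt, f.txt, h.txt} staged={g.txt}
After op 22 (git add d.txt): modified={c.txt, f.txt, h.txt} staged={g.txt}
After op 23 (git add h.txt): modified={c.txt, f.txt} staged={g.txt, h.txt}
After op 24 (git add f.txt): modified={c.txt} staged={f.txt, g.txt, h.txt}
After op 25 (git add c.txt): modified={none} staged={c.txt, f.txt, g.txt, h.txt}
After op 26 (git reset f.txt): modified={f.txt} staged={c.txt, g.txt, h.txt}
After op 27 (modify b.txt): modified={b.txt, f.txt} staged={c.txt, g.txt, h.txt}
After op 28 (git reset h.txt): modified={b.txt, f.txt, h.txt} staged={c.txt, g.txt}
After op 29 (git add b.txt): modified={f.txt, h.txt} staged={b.txt, c.txt, g.txt}
After op 30 (modify c.txt): modified={c.txt, f.txt, h.txt} staged={b.txt, c.txt, g.txt}
Final staged set: {b.txt, c.txt, g.txt} -> count=3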